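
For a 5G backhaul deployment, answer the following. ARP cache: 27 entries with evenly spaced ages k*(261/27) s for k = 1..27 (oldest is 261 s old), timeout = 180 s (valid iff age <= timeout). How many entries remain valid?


Ages are k * 261/27 s for k = 1..27 (spacing = 9.6667 s).
Entry k is valid iff k * 261/27 <= 180 iff k <= 27 * 180 / 261 = 18.6207
n_valid = floor(18.6207) = 18
(n_stale = 27 - 18 = 9)

18


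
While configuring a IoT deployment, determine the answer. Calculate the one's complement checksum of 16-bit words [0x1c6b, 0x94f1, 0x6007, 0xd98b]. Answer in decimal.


Given words: [0x1c6b, 0x94f1, 0x6007, 0xd98b]
Step 1: Sum all words
Raw sum = 7275 + 38129 + 24583 + 55691 = 125678
Step 2: Fold carry: (60142 + 1) = 60143
One's complement = ~60143 & 0xFFFF = 5392

5392


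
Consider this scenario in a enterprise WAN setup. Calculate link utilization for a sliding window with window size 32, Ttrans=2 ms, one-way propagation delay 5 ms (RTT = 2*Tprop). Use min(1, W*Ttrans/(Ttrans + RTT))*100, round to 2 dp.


Given: W = 32, Ttrans = 2 ms, RTT = 10 ms (= 2 * Tprop, Tprop = 5 ms)
Cycle time = Ttrans + RTT = 2 + 10 = 12 ms (first packet sent until its ACK returns)
W * Ttrans = 32 * 2 = 64 ms of sending per cycle
W * Ttrans / (Ttrans + RTT) = 64 / 12 = 5.333333
U = min(1, 5.333333) = 1.000000
U% = 100.00%

100.00


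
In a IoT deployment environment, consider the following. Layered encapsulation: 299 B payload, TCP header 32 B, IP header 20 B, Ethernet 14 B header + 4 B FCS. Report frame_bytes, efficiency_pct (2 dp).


TCP segment = 299 + 32 = 331 B
IP packet = 331 + 20 = 351 B
Ethernet frame = 351 + 14 + 4 = 369 B
Efficiency = app / frame = 299 / 369 = 0.810298 = 81.0298% -> 81.03% (2 dp)

369, 81.03


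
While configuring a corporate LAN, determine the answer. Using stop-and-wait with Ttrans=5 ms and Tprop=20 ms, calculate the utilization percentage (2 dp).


Given: Ttrans = 5 ms, Tprop = 20 ms
RTT = 2 * Tprop = 2 * 20 = 40 ms
U = Ttrans / (Ttrans + RTT)
U = 5 / (5 + 40)
U = 5 / 45 = 0.111111
U% = 11.11%

11.11


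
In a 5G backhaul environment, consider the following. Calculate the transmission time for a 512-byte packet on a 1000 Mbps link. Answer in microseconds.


Given: packet = 512 bytes, bandwidth = 1000 Mbps
Packet in bits = 512 * 8 = 4096 bits
Bandwidth = 1000 * 10^6 = 1000000000 bps
Time = 4096 / 1000000000 seconds
Time in us = 4096 * 10^6 / 1000000000 = 4.096

4.096


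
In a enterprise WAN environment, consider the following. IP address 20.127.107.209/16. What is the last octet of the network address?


Given: IP = 20.127.107.209, prefix = /16
Subnet mask = 255.255.0.0
Last octet of IP: 209
Last octet of mask: 0
Network last octet = 209 AND 0 = 0

0


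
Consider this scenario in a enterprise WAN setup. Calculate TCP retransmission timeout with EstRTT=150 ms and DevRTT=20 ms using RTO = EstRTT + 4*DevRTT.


Given: EstRTT = 150 ms, DevRTT = 20 ms
Timeout = EstRTT + 4 * DevRTT
4 * DevRTT = 4 * 20 = 80
Timeout = 150 + 80 = 230 ms

230


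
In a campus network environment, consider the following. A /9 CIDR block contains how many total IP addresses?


Given: CIDR prefix /9
Host bits = 32 - 9 = 23
Total addresses = 2^23 = 8388608

8388608


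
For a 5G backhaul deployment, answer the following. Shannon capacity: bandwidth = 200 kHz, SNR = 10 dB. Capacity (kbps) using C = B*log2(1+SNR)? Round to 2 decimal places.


Given: B = 200 kHz, SNR = 10 dB
SNR linear = 10^(10/10) = 10
1 + SNR = 11
log2(11) = 3.4594316186
C = 200 * 1000 * 3.4594316186 = 691886.3237 bps
C = 691.886324 kbps -> 691.89 kbps (2 dp)

691.89


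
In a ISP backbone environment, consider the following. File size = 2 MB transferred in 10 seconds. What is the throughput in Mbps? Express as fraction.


Given: file = 2 MB, time = 10 s
File in Mb = 2 * 8 = 16 Mb
Throughput = 16 / 10 Mbps
Throughput = 8/5 Mbps

8/5


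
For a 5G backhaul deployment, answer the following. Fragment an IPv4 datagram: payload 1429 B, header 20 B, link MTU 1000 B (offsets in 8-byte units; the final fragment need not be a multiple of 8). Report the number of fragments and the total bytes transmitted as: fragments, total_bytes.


Max data per non-final fragment = floor((MTU - header)/8)*8 = floor((1000 - 20)/8)*8 = floor(980/8)*8 = 976 B
Final fragment needs no 8-byte alignment: it can carry up to MTU - header = 980 B
Non-final fragments needed = ceil((payload - 980) / 976) = ceil(449/976) = ceil(0.4600) = 1
Number of fragments = 1 + 1 = 2
Fragment sizes (data): 1 * 976 B + 453 B (last, 453 <= 980 OK)
Total bytes sent = payload + n_frags * header = 1429 + 2*20 = 1429 + 40 = 1469 B

2, 1469


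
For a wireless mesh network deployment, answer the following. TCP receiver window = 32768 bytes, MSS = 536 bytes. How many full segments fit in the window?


Given: RWND = 32768 bytes, MSS = 536 bytes
Full segments = floor(RWND / MSS)
Full segments = floor(32768 / 536)
Full segments = floor(61.1343) = 61

61


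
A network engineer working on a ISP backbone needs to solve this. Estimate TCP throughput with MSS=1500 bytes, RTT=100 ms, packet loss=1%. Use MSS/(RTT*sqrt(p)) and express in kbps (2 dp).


Given: MSS = 1500 bytes, RTT = 100 ms, loss = 1%
RTT in seconds = 100 / 1000 = 0.1
Loss rate = 1% = 0.01
sqrt(loss) = sqrt(0.01) = 0.1
Throughput (bytes/s) = 1500 / (0.1 * 0.1) = 150000.0000
Throughput (kbps) = 150000.0000 * 8 / 1000 = 1200.000000 -> 1200.00 kbps (2 dp)

1200.00


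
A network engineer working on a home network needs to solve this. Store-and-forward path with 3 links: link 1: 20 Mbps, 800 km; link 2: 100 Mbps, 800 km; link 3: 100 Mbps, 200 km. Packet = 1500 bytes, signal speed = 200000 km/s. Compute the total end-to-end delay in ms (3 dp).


Packet = 1500 bytes = 12000 bits. Store-and-forward: sum (t_trans + t_prop) per link.
Link 1: t_trans = 12000/(20*10^6) s = 0.6000 ms; t_prop = 800/200000 s = 4.0000 ms; subtotal = 4.6000 ms
Link 2: t_trans = 12000/(100*10^6) s = 0.1200 ms; t_prop = 800/200000 s = 4.0000 ms; subtotal = 4.1200 ms
Link 3: t_trans = 12000/(100*10^6) s = 0.1200 ms; t_prop = 200/200000 s = 1.0000 ms; subtotal = 1.1200 ms
End-to-end = 4.6000 + 4.1200 + 1.1200 = 9.8400 ms -> 9.840 ms (3 dp)

9.840


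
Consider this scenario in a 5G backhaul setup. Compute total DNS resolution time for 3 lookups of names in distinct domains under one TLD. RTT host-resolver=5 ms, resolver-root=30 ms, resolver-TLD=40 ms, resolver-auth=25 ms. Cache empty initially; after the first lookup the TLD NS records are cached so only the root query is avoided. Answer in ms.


Lookup 1 (cold cache): local + root + TLD + auth = 5 + 30 + 40 + 25 = 100 ms
Lookups 2..3 (TLD NS cached -> skip root; new domain -> still ask TLD and auth): local + TLD + auth = 5 + 40 + 25 = 70 ms each
Remaining 2 lookups: 2 * 70 = 140 ms
Total = 100 + 140 = 240 ms

240


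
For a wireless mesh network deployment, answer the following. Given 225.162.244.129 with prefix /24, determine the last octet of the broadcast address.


Given: IP = 225.162.244.129, prefix = /24
Host bits = 32 - 24 = 8
Network last octet = 129 AND mask = 0
Host part size = 2^8 - 1 = 255
Broadcast last octet = 0 OR 255 = 255

255


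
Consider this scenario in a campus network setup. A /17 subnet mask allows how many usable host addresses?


Given: subnet mask /17
Host bits = 32 - 17 = 15
Total addresses = 2^15 = 32768
Usable hosts = 32768 - 2 (network + broadcast) = 32766

32766


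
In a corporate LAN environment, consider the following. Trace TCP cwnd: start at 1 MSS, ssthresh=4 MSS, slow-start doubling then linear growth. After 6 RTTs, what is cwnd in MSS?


RTT 0: cwnd = 1 MSS (initial)
RTT 1: cwnd = 2 MSS (slow start, doubled)
RTT 2: cwnd = 4 MSS (slow start, doubled)
RTT 3: cwnd = 5 MSS (congestion avoidance, +1)
RTT 4: cwnd = 6 MSS (congestion avoidance, +1)
RTT 5: cwnd = 7 MSS (congestion avoidance, +1)
RTT 6: cwnd = 8 MSS (congestion avoidance, +1)

8


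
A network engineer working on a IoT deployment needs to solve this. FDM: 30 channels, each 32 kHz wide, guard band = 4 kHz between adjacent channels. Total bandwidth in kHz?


Given: 30 channels, 32 kHz each, guard = 4 kHz
Channel bandwidth = 30 * 32 = 960 kHz
Guard bands = 29 gaps * 4 kHz = 116 kHz
Total = 960 + 116 = 1076 kHz

1076


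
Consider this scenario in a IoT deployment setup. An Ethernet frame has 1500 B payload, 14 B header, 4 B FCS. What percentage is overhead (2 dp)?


Given: payload = 1500 B, header = 14 B, trailer = 4 B
Overhead bytes = header + trailer = 14 + 4 = 18
Total frame = payload + overhead = 1500 + 18 = 1518
Overhead % = 18 / 1518 * 100 = 1.1858% -> 1.19% (2 dp)

1.19


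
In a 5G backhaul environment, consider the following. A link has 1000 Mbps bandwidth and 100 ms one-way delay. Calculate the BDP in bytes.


Given: bandwidth = 1000 Mbps, delay = 100 ms
BDP in bits = 1000 * 10^6 * 100 / 1000
BDP in bits = 100000000
BDP in bytes = 100000000 / 8 = 12500000

12500000


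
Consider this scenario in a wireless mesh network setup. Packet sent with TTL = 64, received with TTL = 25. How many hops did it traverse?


Given: initial TTL = 64, received TTL = 25
Hops = initial TTL - received TTL
Hops = 64 - 25 = 39

39


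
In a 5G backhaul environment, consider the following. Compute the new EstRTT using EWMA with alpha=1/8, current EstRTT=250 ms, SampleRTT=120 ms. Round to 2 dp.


Given: EstRTT = 250 ms, SampleRTT = 120 ms, alpha = 1/8
New EstRTT = (1 - alpha) * EstRTT + alpha * SampleRTT
(7/8) * 250 = 218.75
(1/8) * 120 = 15
New EstRTT = 218.75 + 15 = 233.75 ms -> 233.75 ms (2 dp)

233.75


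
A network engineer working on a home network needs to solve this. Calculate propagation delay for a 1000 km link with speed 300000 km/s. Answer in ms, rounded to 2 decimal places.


Given: distance = 1000 km, speed = 300000 km/s
Delay = distance / speed = 1000 / 300000 seconds
Delay in ms = 1000 * 1000 / 300000
Delay = 3.3333 ms
Rounded to 2 dp = 3.33 ms

3.33


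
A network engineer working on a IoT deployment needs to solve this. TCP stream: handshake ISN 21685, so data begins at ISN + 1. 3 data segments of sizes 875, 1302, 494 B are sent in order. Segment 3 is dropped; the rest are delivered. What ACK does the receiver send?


SYN uses sequence number 21685; first data byte = ISN + 1 = 21686.
Segment 1: SEQ = 21686, len = 875 B, covers [21686, 22560]
Segment 2: SEQ = 22561, len = 1302 B, covers [22561, 23862]
Segment 3: SEQ = 23863, len = 494 B, covers [23863, 24356] [LOST]
In-order data received: bytes [21686, 23862] (segments 1..2).
Segment 3 missing -> gap begins at byte 23863.
Cumulative ACK = next expected in-order byte = 21686 + 875 + 1302 = 23863

23863


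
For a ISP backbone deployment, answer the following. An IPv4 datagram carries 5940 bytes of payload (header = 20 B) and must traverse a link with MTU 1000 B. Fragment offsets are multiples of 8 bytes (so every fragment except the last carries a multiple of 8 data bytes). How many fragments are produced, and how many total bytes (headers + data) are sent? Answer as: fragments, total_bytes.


Max data per non-final fragment = floor((MTU - header)/8)*8 = floor((1000 - 20)/8)*8 = floor(980/8)*8 = 976 B
Final fragment needs no 8-byte alignment: it can carry up to MTU - header = 980 B
Non-final fragments needed = ceil((payload - 980) / 976) = ceil(4960/976) = ceil(5.0820) = 6
Number of fragments = 6 + 1 = 7
Fragment sizes (data): 6 * 976 B + 84 B (last, 84 <= 980 OK)
Total bytes sent = payload + n_frags * header = 5940 + 7*20 = 5940 + 140 = 6080 B

7, 6080


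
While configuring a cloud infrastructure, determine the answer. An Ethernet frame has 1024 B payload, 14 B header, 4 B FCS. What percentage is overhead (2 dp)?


Given: payload = 1024 B, header = 14 B, trailer = 4 B
Overhead bytes = header + trailer = 14 + 4 = 18
Total frame = payload + overhead = 1024 + 18 = 1042
Overhead % = 18 / 1042 * 100 = 1.7274% -> 1.73% (2 dp)

1.73


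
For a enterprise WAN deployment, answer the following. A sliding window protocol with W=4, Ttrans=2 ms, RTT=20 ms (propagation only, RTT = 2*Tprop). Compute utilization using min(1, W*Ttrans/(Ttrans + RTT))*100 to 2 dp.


Given: W = 4, Ttrans = 2 ms, RTT = 20 ms (= 2 * Tprop, Tprop = 10 ms)
Cycle time = Ttrans + RTT = 2 + 20 = 22 ms (first packet sent until its ACK returns)
W * Ttrans = 4 * 2 = 8 ms of sending per cycle
W * Ttrans / (Ttrans + RTT) = 8 / 22 = 0.363636
U = min(1, 0.363636) = 0.363636
U% = 36.36%

36.36


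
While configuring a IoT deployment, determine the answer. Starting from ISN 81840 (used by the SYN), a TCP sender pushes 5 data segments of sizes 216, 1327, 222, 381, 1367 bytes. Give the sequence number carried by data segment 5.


The SYN occupies sequence number ISN = 81840, so the first data byte is ISN + 1 = 81841.
SEQ of data segment i = (ISN + 1) + sum of payload sizes of segments 1..i-1.
Segment 1: SEQ = 81841, payload = 216 bytes
Segment 2: SEQ = 82057, payload = 1327 bytes
Segment 3: SEQ = 83384, payload = 222 bytes
Segment 4: SEQ = 83606, payload = 381 bytes
Segment 5: SEQ = 83987, payload = 1367 bytes
SEQ of segment 5 = 81841 + 216 + 1327 + 222 + 381 = 83987

83987


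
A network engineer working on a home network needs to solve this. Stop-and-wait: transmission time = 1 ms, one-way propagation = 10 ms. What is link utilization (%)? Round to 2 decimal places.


Given: Ttrans = 1 ms, Tprop = 10 ms
RTT = 2 * Tprop = 2 * 10 = 20 ms
U = Ttrans / (Ttrans + RTT)
U = 1 / (1 + 20)
U = 1 / 21 = 0.047619
U% = 4.76%

4.76


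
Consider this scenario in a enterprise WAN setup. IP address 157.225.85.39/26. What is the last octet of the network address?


Given: IP = 157.225.85.39, prefix = /26
Subnet mask = 255.255.255.192
Last octet of IP: 39
Last octet of mask: 192
Network last octet = 39 AND 192 = 0

0


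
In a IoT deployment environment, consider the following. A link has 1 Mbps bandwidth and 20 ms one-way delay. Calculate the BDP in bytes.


Given: bandwidth = 1 Mbps, delay = 20 ms
BDP in bits = 1 * 10^6 * 20 / 1000
BDP in bits = 20000
BDP in bytes = 20000 / 8 = 2500

2500


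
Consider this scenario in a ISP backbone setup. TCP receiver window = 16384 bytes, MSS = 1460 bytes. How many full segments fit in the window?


Given: RWND = 16384 bytes, MSS = 1460 bytes
Full segments = floor(RWND / MSS)
Full segments = floor(16384 / 1460)
Full segments = floor(11.2219) = 11

11


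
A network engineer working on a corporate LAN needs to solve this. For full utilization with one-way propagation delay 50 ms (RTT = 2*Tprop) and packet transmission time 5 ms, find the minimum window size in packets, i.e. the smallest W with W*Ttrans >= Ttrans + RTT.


Given: Ttrans = 5 ms, RTT = 100 ms (= 2 * Tprop, Tprop = 50 ms)
Time until first ACK returns = Ttrans + RTT = 5 + 100 = 105 ms
Need W * Ttrans >= Ttrans + RTT  ->  W >= (Ttrans + RTT) / Ttrans
(Ttrans + RTT) / Ttrans = 105 / 5 = 21
W_min = ceil(21) = 21

21


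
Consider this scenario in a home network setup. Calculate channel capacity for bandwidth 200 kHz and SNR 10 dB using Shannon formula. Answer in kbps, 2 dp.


Given: B = 200 kHz, SNR = 10 dB
SNR linear = 10^(10/10) = 10
1 + SNR = 11
log2(11) = 3.4594316186
C = 200 * 1000 * 3.4594316186 = 691886.3237 bps
C = 691.886324 kbps -> 691.89 kbps (2 dp)

691.89


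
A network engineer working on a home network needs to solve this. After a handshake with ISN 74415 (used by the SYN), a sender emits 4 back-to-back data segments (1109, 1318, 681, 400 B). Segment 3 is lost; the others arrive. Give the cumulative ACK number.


SYN uses sequence number 74415; first data byte = ISN + 1 = 74416.
Segment 1: SEQ = 74416, len = 1109 B, covers [74416, 75524]
Segment 2: SEQ = 75525, len = 1318 B, covers [75525, 76842]
Segment 3: SEQ = 76843, len = 681 B, covers [76843, 77523] [LOST]
Segment 4: SEQ = 77524, len = 400 B, covers [77524, 77923]
In-order data received: bytes [74416, 76842] (segments 1..2).
Segment 3 missing -> gap begins at byte 76843; later segments buffered out of order.
Cumulative ACK = next expected in-order byte = 74416 + 1109 + 1318 = 76843

76843


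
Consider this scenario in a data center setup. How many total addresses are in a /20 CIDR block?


Given: CIDR prefix /20
Host bits = 32 - 20 = 12
Total addresses = 2^12 = 4096

4096


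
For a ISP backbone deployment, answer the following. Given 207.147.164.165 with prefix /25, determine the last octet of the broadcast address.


Given: IP = 207.147.164.165, prefix = /25
Host bits = 32 - 25 = 7
Network last octet = 165 AND mask = 128
Host part size = 2^7 - 1 = 127
Broadcast last octet = 128 OR 127 = 255

255


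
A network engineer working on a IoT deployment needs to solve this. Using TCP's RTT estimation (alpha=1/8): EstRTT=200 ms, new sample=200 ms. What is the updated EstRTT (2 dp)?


Given: EstRTT = 200 ms, SampleRTT = 200 ms, alpha = 1/8
New EstRTT = (1 - alpha) * EstRTT + alpha * SampleRTT
(7/8) * 200 = 175
(1/8) * 200 = 25
New EstRTT = 175 + 25 = 200 ms -> 200.00 ms (2 dp)

200.00


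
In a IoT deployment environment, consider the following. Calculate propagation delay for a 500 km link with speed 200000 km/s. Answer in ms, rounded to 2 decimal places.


Given: distance = 500 km, speed = 200000 km/s
Delay = distance / speed = 500 / 200000 seconds
Delay in ms = 500 * 1000 / 200000
Delay = 2.5000 ms
Rounded to 2 dp = 2.50 ms

2.50


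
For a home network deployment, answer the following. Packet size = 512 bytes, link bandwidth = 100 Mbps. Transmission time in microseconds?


Given: packet = 512 bytes, bandwidth = 100 Mbps
Packet in bits = 512 * 8 = 4096 bits
Bandwidth = 100 * 10^6 = 100000000 bps
Time = 4096 / 100000000 seconds
Time in us = 4096 * 10^6 / 100000000 = 40.96

40.96


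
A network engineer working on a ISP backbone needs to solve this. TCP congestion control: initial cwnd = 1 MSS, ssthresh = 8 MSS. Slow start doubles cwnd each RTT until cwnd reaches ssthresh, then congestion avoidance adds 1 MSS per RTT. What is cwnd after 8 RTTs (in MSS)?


RTT 0: cwnd = 1 MSS (initial)
RTT 1: cwnd = 2 MSS (slow start, doubled)
RTT 2: cwnd = 4 MSS (slow start, doubled)
RTT 3: cwnd = 8 MSS (slow start, doubled)
RTT 4: cwnd = 9 MSS (congestion avoidance, +1)
RTT 5: cwnd = 10 MSS (congestion avoidance, +1)
RTT 6: cwnd = 11 MSS (congestion avoidance, +1)
RTT 7: cwnd = 12 MSS (congestion avoidance, +1)
RTT 8: cwnd = 13 MSS (congestion avoidance, +1)

13


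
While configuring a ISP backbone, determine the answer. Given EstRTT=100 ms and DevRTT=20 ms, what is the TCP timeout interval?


Given: EstRTT = 100 ms, DevRTT = 20 ms
Timeout = EstRTT + 4 * DevRTT
4 * DevRTT = 4 * 20 = 80
Timeout = 100 + 80 = 180 ms

180


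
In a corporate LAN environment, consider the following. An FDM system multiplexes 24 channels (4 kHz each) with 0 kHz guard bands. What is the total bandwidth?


Given: 24 channels, 4 kHz each, guard = 0 kHz
Channel bandwidth = 24 * 4 = 96 kHz
Guard bands = 23 gaps * 0 kHz = 0 kHz
Total = 96 + 0 = 96 kHz

96


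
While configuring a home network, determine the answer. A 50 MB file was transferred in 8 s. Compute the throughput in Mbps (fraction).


Given: file = 50 MB, time = 8 s
File in Mb = 50 * 8 = 400 Mb
Throughput = 400 / 8 Mbps
Throughput = 50 Mbps

50


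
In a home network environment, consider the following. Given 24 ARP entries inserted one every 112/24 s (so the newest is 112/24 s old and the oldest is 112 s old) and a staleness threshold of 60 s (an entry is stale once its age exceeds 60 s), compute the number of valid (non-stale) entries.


Ages are k * 112/24 s for k = 1..24 (spacing = 4.6667 s).
Entry k is valid iff k * 112/24 <= 60 iff k <= 24 * 60 / 112 = 12.8571
n_valid = floor(12.8571) = 12
(n_stale = 24 - 12 = 12)

12


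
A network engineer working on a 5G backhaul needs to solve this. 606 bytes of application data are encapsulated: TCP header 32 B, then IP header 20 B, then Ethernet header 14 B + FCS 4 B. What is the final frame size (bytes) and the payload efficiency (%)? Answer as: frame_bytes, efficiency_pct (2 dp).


TCP segment = 606 + 32 = 638 B
IP packet = 638 + 20 = 658 B
Ethernet frame = 658 + 14 + 4 = 676 B
Efficiency = app / frame = 606 / 676 = 0.896450 = 89.6450% -> 89.64% (2 dp)

676, 89.64


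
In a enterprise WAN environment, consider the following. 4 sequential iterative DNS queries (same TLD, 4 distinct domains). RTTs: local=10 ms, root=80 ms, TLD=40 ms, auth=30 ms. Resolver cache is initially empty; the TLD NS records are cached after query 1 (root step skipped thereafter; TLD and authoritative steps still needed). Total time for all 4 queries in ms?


Lookup 1 (cold cache): local + root + TLD + auth = 10 + 80 + 40 + 30 = 160 ms
Lookups 2..4 (TLD NS cached -> skip root; new domain -> still ask TLD and auth): local + TLD + auth = 10 + 40 + 30 = 80 ms each
Remaining 3 lookups: 3 * 80 = 240 ms
Total = 160 + 240 = 400 ms

400


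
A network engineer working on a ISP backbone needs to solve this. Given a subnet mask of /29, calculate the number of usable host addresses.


Given: subnet mask /29
Host bits = 32 - 29 = 3
Total addresses = 2^3 = 8
Usable hosts = 8 - 2 (network + broadcast) = 6

6


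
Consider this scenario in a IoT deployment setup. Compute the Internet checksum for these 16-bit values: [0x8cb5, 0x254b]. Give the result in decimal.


Given words: [0x8cb5, 0x254b]
Step 1: Sum all words
Raw sum = 36021 + 9547 = 45568
One's complement = ~45568 & 0xFFFF = 19967

19967


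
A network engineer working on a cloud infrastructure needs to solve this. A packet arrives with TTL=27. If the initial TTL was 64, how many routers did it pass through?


Given: initial TTL = 64, received TTL = 27
Hops = initial TTL - received TTL
Hops = 64 - 27 = 37

37


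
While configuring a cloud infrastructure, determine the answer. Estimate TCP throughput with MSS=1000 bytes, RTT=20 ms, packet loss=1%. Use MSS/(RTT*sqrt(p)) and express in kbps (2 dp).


Given: MSS = 1000 bytes, RTT = 20 ms, loss = 1%
RTT in seconds = 20 / 1000 = 0.02
Loss rate = 1% = 0.01
sqrt(loss) = sqrt(0.01) = 0.1
Throughput (bytes/s) = 1000 / (0.02 * 0.1) = 500000.0000
Throughput (kbps) = 500000.0000 * 8 / 1000 = 4000.000000 -> 4000.00 kbps (2 dp)

4000.00


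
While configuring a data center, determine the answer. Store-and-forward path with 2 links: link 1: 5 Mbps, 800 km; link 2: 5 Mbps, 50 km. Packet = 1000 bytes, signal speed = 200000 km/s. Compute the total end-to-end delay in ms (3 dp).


Packet = 1000 bytes = 8000 bits. Store-and-forward: sum (t_trans + t_prop) per link.
Link 1: t_trans = 8000/(5*10^6) s = 1.6000 ms; t_prop = 800/200000 s = 4.0000 ms; subtotal = 5.6000 ms
Link 2: t_trans = 8000/(5*10^6) s = 1.6000 ms; t_prop = 50/200000 s = 0.2500 ms; subtotal = 1.8500 ms
End-to-end = 5.6000 + 1.8500 = 7.4500 ms -> 7.450 ms (3 dp)

7.450


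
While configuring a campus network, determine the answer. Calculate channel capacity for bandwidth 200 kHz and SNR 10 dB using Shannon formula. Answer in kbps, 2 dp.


Given: B = 200 kHz, SNR = 10 dB
SNR linear = 10^(10/10) = 10
1 + SNR = 11
log2(11) = 3.4594316186
C = 200 * 1000 * 3.4594316186 = 691886.3237 bps
C = 691.886324 kbps -> 691.89 kbps (2 dp)

691.89


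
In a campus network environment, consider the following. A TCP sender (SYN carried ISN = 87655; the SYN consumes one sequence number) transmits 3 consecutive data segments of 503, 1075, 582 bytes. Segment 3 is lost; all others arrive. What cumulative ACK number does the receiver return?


SYN uses sequence number 87655; first data byte = ISN + 1 = 87656.
Segment 1: SEQ = 87656, len = 503 B, covers [87656, 88158]
Segment 2: SEQ = 88159, len = 1075 B, covers [88159, 89233]
Segment 3: SEQ = 89234, len = 582 B, covers [89234, 89815] [LOST]
In-order data received: bytes [87656, 89233] (segments 1..2).
Segment 3 missing -> gap begins at byte 89234.
Cumulative ACK = next expected in-order byte = 87656 + 503 + 1075 = 89234

89234


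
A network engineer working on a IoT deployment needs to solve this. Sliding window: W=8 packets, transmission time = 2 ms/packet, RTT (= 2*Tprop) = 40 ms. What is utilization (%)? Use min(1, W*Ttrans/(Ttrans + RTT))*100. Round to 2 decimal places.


Given: W = 8, Ttrans = 2 ms, RTT = 40 ms (= 2 * Tprop, Tprop = 20 ms)
Cycle time = Ttrans + RTT = 2 + 40 = 42 ms (first packet sent until its ACK returns)
W * Ttrans = 8 * 2 = 16 ms of sending per cycle
W * Ttrans / (Ttrans + RTT) = 16 / 42 = 0.380952
U = min(1, 0.380952) = 0.380952
U% = 38.10%

38.10


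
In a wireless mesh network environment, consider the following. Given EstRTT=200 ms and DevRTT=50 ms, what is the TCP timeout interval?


Given: EstRTT = 200 ms, DevRTT = 50 ms
Timeout = EstRTT + 4 * DevRTT
4 * DevRTT = 4 * 50 = 200
Timeout = 200 + 200 = 400 ms

400


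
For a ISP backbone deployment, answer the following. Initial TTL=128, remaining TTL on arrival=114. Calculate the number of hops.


Given: initial TTL = 128, received TTL = 114
Hops = initial TTL - received TTL
Hops = 128 - 114 = 14

14


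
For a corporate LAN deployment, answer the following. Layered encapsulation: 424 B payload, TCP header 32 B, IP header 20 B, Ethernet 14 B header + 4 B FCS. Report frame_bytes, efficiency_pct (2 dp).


TCP segment = 424 + 32 = 456 B
IP packet = 456 + 20 = 476 B
Ethernet frame = 476 + 14 + 4 = 494 B
Efficiency = app / frame = 424 / 494 = 0.858300 = 85.8300% -> 85.83% (2 dp)

494, 85.83


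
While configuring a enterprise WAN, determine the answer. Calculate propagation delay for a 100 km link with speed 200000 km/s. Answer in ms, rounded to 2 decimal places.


Given: distance = 100 km, speed = 200000 km/s
Delay = distance / speed = 100 / 200000 seconds
Delay in ms = 100 * 1000 / 200000
Delay = 0.5000 ms
Rounded to 2 dp = 0.50 ms

0.50


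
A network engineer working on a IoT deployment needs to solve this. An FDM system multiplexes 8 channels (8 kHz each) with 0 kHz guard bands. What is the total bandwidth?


Given: 8 channels, 8 kHz each, guard = 0 kHz
Channel bandwidth = 8 * 8 = 64 kHz
Guard bands = 7 gaps * 0 kHz = 0 kHz
Total = 64 + 0 = 64 kHz

64


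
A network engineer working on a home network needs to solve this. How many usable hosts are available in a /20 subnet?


Given: subnet mask /20
Host bits = 32 - 20 = 12
Total addresses = 2^12 = 4096
Usable hosts = 4096 - 2 (network + broadcast) = 4094

4094


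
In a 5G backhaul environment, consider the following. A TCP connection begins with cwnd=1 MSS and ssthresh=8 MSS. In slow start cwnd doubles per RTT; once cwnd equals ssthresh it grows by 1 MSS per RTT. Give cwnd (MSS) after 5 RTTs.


RTT 0: cwnd = 1 MSS (initial)
RTT 1: cwnd = 2 MSS (slow start, doubled)
RTT 2: cwnd = 4 MSS (slow start, doubled)
RTT 3: cwnd = 8 MSS (slow start, doubled)
RTT 4: cwnd = 9 MSS (congestion avoidance, +1)
RTT 5: cwnd = 10 MSS (congestion avoidance, +1)

10


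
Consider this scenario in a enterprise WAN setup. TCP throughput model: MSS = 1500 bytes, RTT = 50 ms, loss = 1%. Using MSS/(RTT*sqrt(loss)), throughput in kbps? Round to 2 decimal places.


Given: MSS = 1500 bytes, RTT = 50 ms, loss = 1%
RTT in seconds = 50 / 1000 = 0.05
Loss rate = 1% = 0.01
sqrt(loss) = sqrt(0.01) = 0.1
Throughput (bytes/s) = 1500 / (0.05 * 0.1) = 300000.0000
Throughput (kbps) = 300000.0000 * 8 / 1000 = 2400.000000 -> 2400.00 kbps (2 dp)

2400.00


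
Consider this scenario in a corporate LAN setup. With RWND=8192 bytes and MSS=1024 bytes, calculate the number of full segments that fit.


Given: RWND = 8192 bytes, MSS = 1024 bytes
Full segments = floor(RWND / MSS)
Full segments = floor(8192 / 1024)
Full segments = floor(8.0) = 8

8


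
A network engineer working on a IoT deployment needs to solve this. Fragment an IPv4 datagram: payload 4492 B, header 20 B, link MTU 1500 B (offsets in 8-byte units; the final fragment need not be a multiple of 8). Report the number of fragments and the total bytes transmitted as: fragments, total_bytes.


Max data per non-final fragment = floor((MTU - header)/8)*8 = floor((1500 - 20)/8)*8 = floor(1480/8)*8 = 1480 B
Final fragment needs no 8-byte alignment: it can carry up to MTU - header = 1480 B
Non-final fragments needed = ceil((payload - 1480) / 1480) = ceil(3012/1480) = ceil(2.0351) = 3
Number of fragments = 3 + 1 = 4
Fragment sizes (data): 3 * 1480 B + 52 B (last, 52 <= 1480 OK)
Total bytes sent = payload + n_frags * header = 4492 + 4*20 = 4492 + 80 = 4572 B

4, 4572


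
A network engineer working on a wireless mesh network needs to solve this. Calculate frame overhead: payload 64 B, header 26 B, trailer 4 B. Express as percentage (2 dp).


Given: payload = 64 B, header = 26 B, trailer = 4 B
Overhead bytes = header + trailer = 26 + 4 = 30
Total frame = payload + overhead = 64 + 30 = 94
Overhead % = 30 / 94 * 100 = 31.9149% -> 31.91% (2 dp)

31.91


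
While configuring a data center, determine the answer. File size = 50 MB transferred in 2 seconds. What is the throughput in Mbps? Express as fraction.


Given: file = 50 MB, time = 2 s
File in Mb = 50 * 8 = 400 Mb
Throughput = 400 / 2 Mbps
Throughput = 200 Mbps

200


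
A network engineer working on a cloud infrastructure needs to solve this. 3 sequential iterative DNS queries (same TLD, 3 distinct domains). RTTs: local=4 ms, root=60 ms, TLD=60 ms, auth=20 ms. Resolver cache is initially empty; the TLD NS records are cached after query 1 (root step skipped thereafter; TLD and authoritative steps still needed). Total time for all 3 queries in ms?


Lookup 1 (cold cache): local + root + TLD + auth = 4 + 60 + 60 + 20 = 144 ms
Lookups 2..3 (TLD NS cached -> skip root; new domain -> still ask TLD and auth): local + TLD + auth = 4 + 60 + 20 = 84 ms each
Remaining 2 lookups: 2 * 84 = 168 ms
Total = 144 + 168 = 312 ms

312


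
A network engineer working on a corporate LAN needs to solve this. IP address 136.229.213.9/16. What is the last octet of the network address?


Given: IP = 136.229.213.9, prefix = /16
Subnet mask = 255.255.0.0
Last octet of IP: 9
Last octet of mask: 0
Network last octet = 9 AND 0 = 0

0


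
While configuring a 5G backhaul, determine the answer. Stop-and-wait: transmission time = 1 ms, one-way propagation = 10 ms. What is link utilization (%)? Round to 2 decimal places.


Given: Ttrans = 1 ms, Tprop = 10 ms
RTT = 2 * Tprop = 2 * 10 = 20 ms
U = Ttrans / (Ttrans + RTT)
U = 1 / (1 + 20)
U = 1 / 21 = 0.047619
U% = 4.76%

4.76


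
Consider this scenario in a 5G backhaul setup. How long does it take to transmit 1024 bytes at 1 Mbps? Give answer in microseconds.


Given: packet = 1024 bytes, bandwidth = 1 Mbps
Packet in bits = 1024 * 8 = 8192 bits
Bandwidth = 1 * 10^6 = 1000000 bps
Time = 8192 / 1000000 seconds
Time in us = 8192 * 10^6 / 1000000 = 8192

8192


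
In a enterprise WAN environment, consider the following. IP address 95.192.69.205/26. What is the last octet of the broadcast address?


Given: IP = 95.192.69.205, prefix = /26
Host bits = 32 - 26 = 6
Network last octet = 205 AND mask = 192
Host part size = 2^6 - 1 = 63
Broadcast last octet = 192 OR 63 = 255

255


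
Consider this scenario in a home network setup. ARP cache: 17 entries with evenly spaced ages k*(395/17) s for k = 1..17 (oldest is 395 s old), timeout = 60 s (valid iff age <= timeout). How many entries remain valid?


Ages are k * 395/17 s for k = 1..17 (spacing = 23.2353 s).
Entry k is valid iff k * 395/17 <= 60 iff k <= 17 * 60 / 395 = 2.5823
n_valid = floor(2.5823) = 2
(n_stale = 17 - 2 = 15)

2


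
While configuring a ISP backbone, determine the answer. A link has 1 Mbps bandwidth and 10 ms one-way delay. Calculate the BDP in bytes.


Given: bandwidth = 1 Mbps, delay = 10 ms
BDP in bits = 1 * 10^6 * 10 / 1000
BDP in bits = 10000
BDP in bytes = 10000 / 8 = 1250

1250


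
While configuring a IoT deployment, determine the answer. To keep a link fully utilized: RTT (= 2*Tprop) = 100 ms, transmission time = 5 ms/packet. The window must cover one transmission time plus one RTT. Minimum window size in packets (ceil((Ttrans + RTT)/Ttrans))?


Given: Ttrans = 5 ms, RTT = 100 ms (= 2 * Tprop, Tprop = 50 ms)
Time until first ACK returns = Ttrans + RTT = 5 + 100 = 105 ms
Need W * Ttrans >= Ttrans + RTT  ->  W >= (Ttrans + RTT) / Ttrans
(Ttrans + RTT) / Ttrans = 105 / 5 = 21
W_min = ceil(21) = 21

21


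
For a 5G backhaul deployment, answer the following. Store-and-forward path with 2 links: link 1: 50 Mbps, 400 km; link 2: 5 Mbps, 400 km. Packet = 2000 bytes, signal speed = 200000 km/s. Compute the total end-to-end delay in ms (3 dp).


Packet = 2000 bytes = 16000 bits. Store-and-forward: sum (t_trans + t_prop) per link.
Link 1: t_trans = 16000/(50*10^6) s = 0.3200 ms; t_prop = 400/200000 s = 2.0000 ms; subtotal = 2.3200 ms
Link 2: t_trans = 16000/(5*10^6) s = 3.2000 ms; t_prop = 400/200000 s = 2.0000 ms; subtotal = 5.2000 ms
End-to-end = 2.3200 + 5.2000 = 7.5200 ms -> 7.520 ms (3 dp)

7.520


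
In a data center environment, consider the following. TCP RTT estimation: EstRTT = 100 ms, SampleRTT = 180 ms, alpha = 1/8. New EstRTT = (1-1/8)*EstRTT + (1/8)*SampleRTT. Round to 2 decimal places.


Given: EstRTT = 100 ms, SampleRTT = 180 ms, alpha = 1/8
New EstRTT = (1 - alpha) * EstRTT + alpha * SampleRTT
(7/8) * 100 = 87.5
(1/8) * 180 = 22.5
New EstRTT = 87.5 + 22.5 = 110 ms -> 110.00 ms (2 dp)

110.00


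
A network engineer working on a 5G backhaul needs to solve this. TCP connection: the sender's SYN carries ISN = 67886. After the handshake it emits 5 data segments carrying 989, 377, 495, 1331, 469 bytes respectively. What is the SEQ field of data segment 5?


The SYN occupies sequence number ISN = 67886, so the first data byte is ISN + 1 = 67887.
SEQ of data segment i = (ISN + 1) + sum of payload sizes of segments 1..i-1.
Segment 1: SEQ = 67887, payload = 989 bytes
Segment 2: SEQ = 68876, payload = 377 bytes
Segment 3: SEQ = 69253, payload = 495 bytes
Segment 4: SEQ = 69748, payload = 1331 bytes
Segment 5: SEQ = 71079, payload = 469 bytes
SEQ of segment 5 = 67887 + 989 + 377 + 495 + 1331 = 71079

71079


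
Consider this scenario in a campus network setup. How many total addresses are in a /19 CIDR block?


Given: CIDR prefix /19
Host bits = 32 - 19 = 13
Total addresses = 2^13 = 8192

8192


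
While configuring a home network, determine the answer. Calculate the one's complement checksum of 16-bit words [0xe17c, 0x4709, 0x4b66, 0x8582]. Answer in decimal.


Given words: [0xe17c, 0x4709, 0x4b66, 0x8582]
Step 1: Sum all words
Raw sum = 57724 + 18185 + 19302 + 34178 = 129389
Step 2: Fold carry: (63853 + 1) = 63854
One's complement = ~63854 & 0xFFFF = 1681

1681


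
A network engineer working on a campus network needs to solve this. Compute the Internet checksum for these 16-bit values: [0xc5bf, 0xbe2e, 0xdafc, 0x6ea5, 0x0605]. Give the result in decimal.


Given words: [0xc5bf, 0xbe2e, 0xdafc, 0x6ea5, 0x0605]
Step 1: Sum all words
Raw sum = 50623 + 48686 + 56060 + 28325 + 1541 = 185235
Step 2: Fold carry: (54163 + 2) = 54165
One's complement = ~54165 & 0xFFFF = 11370

11370


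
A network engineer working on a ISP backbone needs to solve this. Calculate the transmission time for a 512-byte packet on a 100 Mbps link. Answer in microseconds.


Given: packet = 512 bytes, bandwidth = 100 Mbps
Packet in bits = 512 * 8 = 4096 bits
Bandwidth = 100 * 10^6 = 100000000 bps
Time = 4096 / 100000000 seconds
Time in us = 4096 * 10^6 / 100000000 = 40.96

40.96


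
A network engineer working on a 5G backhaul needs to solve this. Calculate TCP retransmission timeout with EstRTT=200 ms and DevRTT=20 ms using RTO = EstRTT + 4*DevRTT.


Given: EstRTT = 200 ms, DevRTT = 20 ms
Timeout = EstRTT + 4 * DevRTT
4 * DevRTT = 4 * 20 = 80
Timeout = 200 + 80 = 280 ms

280


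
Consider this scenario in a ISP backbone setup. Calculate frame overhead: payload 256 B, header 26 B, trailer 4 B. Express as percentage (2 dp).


Given: payload = 256 B, header = 26 B, trailer = 4 B
Overhead bytes = header + trailer = 26 + 4 = 30
Total frame = payload + overhead = 256 + 30 = 286
Overhead % = 30 / 286 * 100 = 10.4895% -> 10.49% (2 dp)

10.49


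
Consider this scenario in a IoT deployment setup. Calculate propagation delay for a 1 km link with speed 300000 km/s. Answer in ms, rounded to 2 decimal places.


Given: distance = 1 km, speed = 300000 km/s
Delay = distance / speed = 1 / 300000 seconds
Delay in ms = 1 * 1000 / 300000
Delay = 0.0033 ms
Rounded to 2 dp = 0.00 ms

0.00


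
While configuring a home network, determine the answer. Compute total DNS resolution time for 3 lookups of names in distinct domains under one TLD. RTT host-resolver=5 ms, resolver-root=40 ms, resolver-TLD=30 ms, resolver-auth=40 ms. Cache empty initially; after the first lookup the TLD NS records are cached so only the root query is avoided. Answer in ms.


Lookup 1 (cold cache): local + root + TLD + auth = 5 + 40 + 30 + 40 = 115 ms
Lookups 2..3 (TLD NS cached -> skip root; new domain -> still ask TLD and auth): local + TLD + auth = 5 + 30 + 40 = 75 ms each
Remaining 2 lookups: 2 * 75 = 150 ms
Total = 115 + 150 = 265 ms

265


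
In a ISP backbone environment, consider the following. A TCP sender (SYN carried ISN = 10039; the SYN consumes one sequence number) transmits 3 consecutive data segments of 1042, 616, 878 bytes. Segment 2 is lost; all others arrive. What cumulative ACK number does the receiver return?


SYN uses sequence number 10039; first data byte = ISN + 1 = 10040.
Segment 1: SEQ = 10040, len = 1042 B, covers [10040, 11081]
Segment 2: SEQ = 11082, len = 616 B, covers [11082, 11697] [LOST]
Segment 3: SEQ = 11698, len = 878 B, covers [11698, 12575]
In-order data received: bytes [10040, 11081] (segments 1..1).
Segment 2 missing -> gap begins at byte 11082; later segments buffered out of order.
Cumulative ACK = next expected in-order byte = 10040 + 1042 = 11082

11082


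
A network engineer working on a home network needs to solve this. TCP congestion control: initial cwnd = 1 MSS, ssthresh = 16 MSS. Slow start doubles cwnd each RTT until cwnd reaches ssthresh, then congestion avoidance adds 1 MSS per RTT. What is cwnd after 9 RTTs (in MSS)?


RTT 0: cwnd = 1 MSS (initial)
RTT 1: cwnd = 2 MSS (slow start, doubled)
RTT 2: cwnd = 4 MSS (slow start, doubled)
RTT 3: cwnd = 8 MSS (slow start, doubled)
RTT 4: cwnd = 16 MSS (slow start, doubled)
RTT 5: cwnd = 17 MSS (congestion avoidance, +1)
RTT 6: cwnd = 18 MSS (congestion avoidance, +1)
RTT 7: cwnd = 19 MSS (congestion avoidance, +1)
RTT 8: cwnd = 20 MSS (congestion avoidance, +1)
RTT 9: cwnd = 21 MSS (congestion avoidance, +1)

21


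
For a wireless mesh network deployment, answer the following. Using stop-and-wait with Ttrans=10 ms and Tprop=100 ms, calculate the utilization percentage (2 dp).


Given: Ttrans = 10 ms, Tprop = 100 ms
RTT = 2 * Tprop = 2 * 100 = 200 ms
U = Ttrans / (Ttrans + RTT)
U = 10 / (10 + 200)
U = 10 / 210 = 0.047619
U% = 4.76%

4.76


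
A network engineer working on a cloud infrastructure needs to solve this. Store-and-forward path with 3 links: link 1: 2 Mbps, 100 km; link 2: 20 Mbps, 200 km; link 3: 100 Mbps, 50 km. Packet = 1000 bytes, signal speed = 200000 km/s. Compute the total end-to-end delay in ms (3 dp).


Packet = 1000 bytes = 8000 bits. Store-and-forward: sum (t_trans + t_prop) per link.
Link 1: t_trans = 8000/(2*10^6) s = 4.0000 ms; t_prop = 100/200000 s = 0.5000 ms; subtotal = 4.5000 ms
Link 2: t_trans = 8000/(20*10^6) s = 0.4000 ms; t_prop = 200/200000 s = 1.0000 ms; subtotal = 1.4000 ms
Link 3: t_trans = 8000/(100*10^6) s = 0.0800 ms; t_prop = 50/200000 s = 0.2500 ms; subtotal = 0.3300 ms
End-to-end = 4.5000 + 1.4000 + 0.3300 = 6.2300 ms -> 6.230 ms (3 dp)

6.230


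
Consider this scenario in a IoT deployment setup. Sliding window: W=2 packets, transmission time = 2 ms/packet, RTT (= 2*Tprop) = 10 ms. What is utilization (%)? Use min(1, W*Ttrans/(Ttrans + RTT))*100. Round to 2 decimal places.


Given: W = 2, Ttrans = 2 ms, RTT = 10 ms (= 2 * Tprop, Tprop = 5 ms)
Cycle time = Ttrans + RTT = 2 + 10 = 12 ms (first packet sent until its ACK returns)
W * Ttrans = 2 * 2 = 4 ms of sending per cycle
W * Ttrans / (Ttrans + RTT) = 4 / 12 = 0.333333
U = min(1, 0.333333) = 0.333333
U% = 33.33%

33.33
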